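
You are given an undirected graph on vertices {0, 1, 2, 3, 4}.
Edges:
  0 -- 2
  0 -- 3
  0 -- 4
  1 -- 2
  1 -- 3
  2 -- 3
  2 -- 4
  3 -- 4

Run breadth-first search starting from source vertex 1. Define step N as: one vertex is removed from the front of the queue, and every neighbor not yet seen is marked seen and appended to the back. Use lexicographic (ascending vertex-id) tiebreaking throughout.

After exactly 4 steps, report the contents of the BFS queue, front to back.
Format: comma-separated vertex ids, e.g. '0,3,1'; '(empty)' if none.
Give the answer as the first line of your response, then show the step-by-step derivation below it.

4

step 1: dequeue 1; queue=[2,3]; order=1
step 2: dequeue 2; queue=[3,0,4]; order=1,2
step 3: dequeue 3; queue=[0,4]; order=1,2,3
step 4: dequeue 0; queue=[4]; order=1,2,3,0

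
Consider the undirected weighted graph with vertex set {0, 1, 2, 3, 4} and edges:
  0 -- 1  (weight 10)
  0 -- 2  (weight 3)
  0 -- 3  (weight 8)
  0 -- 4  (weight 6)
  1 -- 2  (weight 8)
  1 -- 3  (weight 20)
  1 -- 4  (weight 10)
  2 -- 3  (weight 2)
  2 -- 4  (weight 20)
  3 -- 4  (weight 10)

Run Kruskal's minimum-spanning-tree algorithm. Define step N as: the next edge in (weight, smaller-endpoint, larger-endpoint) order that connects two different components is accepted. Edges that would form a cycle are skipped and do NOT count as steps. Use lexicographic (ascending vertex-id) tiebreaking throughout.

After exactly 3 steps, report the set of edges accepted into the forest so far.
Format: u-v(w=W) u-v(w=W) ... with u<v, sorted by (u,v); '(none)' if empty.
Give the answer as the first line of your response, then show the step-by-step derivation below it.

0-2(w=3) 0-4(w=6) 2-3(w=2)

step 1: add edge 2-3 (w=2); MST = {2-3(w=2)}
step 2: add edge 0-2 (w=3); MST = {0-2(w=3) 2-3(w=2)}
step 3: add edge 0-4 (w=6); MST = {0-2(w=3) 0-4(w=6) 2-3(w=2)}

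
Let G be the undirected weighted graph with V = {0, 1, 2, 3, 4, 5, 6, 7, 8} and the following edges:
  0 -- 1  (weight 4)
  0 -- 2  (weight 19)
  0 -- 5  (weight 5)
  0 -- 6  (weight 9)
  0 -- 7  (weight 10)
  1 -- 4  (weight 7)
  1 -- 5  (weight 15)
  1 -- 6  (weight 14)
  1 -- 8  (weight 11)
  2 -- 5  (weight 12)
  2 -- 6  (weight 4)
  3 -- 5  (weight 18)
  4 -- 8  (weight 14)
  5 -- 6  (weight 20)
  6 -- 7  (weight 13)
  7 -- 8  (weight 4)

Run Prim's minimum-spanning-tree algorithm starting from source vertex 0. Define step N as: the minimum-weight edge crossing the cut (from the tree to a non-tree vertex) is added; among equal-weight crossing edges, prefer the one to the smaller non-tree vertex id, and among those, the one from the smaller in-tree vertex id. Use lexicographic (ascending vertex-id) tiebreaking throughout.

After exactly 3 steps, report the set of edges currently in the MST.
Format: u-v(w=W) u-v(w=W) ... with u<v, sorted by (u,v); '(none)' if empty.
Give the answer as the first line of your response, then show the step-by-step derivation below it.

0-1(w=4) 0-5(w=5) 1-4(w=7)

step 1: add edge 0-1 (w=4); MST = {0-1(w=4)}
step 2: add edge 0-5 (w=5); MST = {0-1(w=4) 0-5(w=5)}
step 3: add edge 1-4 (w=7); MST = {0-1(w=4) 0-5(w=5) 1-4(w=7)}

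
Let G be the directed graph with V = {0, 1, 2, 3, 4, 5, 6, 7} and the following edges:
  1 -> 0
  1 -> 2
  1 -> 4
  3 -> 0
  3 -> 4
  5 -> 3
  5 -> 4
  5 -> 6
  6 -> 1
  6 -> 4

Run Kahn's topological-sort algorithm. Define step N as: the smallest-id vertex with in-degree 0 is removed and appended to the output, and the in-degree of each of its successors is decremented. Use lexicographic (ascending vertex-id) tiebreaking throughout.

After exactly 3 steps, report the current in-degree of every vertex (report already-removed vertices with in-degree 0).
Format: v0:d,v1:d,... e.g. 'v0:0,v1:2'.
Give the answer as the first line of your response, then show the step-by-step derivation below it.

v0:1,v1:0,v2:1,v3:0,v4:1,v5:0,v6:0,v7:0

step 1: output 5; order=[5]; indeg=(2,1,1,0,3,0,0,0)
step 2: output 3; order=[5,3]; indeg=(1,1,1,0,2,0,0,0)
step 3: output 6; order=[5,3,6]; indeg=(1,0,1,0,1,0,0,0)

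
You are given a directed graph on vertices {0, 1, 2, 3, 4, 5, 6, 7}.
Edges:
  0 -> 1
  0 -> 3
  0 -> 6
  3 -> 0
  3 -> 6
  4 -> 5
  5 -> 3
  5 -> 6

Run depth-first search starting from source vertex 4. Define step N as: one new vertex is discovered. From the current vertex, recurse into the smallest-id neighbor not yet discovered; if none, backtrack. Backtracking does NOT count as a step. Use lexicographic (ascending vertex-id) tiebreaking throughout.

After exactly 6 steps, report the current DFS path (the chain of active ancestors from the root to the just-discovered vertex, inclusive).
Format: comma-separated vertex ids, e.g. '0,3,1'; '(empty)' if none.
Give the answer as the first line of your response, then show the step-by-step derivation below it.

4,5,3,0,6

step 1: discover 4; path=4; order=4
step 2: discover 5; path=4>5; order=4,5
step 3: discover 3; path=4>5>3; order=4,5,3
step 4: discover 0; path=4>5>3>0; order=4,5,3,0
step 5: discover 1; path=4>5>3>0>1; order=4,5,3,0,1
step 6: discover 6; path=4>5>3>0>6; order=4,5,3,0,1,6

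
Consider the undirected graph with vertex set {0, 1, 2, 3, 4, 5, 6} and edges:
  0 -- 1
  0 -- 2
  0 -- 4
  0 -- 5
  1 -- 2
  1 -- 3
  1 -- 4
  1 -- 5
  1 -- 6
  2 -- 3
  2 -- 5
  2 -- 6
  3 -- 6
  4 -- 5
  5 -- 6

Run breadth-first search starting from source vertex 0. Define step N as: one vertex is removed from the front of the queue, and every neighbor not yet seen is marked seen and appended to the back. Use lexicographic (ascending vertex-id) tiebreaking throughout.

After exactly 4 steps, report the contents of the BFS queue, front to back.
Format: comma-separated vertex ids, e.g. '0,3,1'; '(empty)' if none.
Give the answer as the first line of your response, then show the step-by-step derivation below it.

5,3,6

step 1: dequeue 0; queue=[1,2,4,5]; order=0
step 2: dequeue 1; queue=[2,4,5,3,6]; order=0,1
step 3: dequeue 2; queue=[4,5,3,6]; order=0,1,2
step 4: dequeue 4; queue=[5,3,6]; order=0,1,2,4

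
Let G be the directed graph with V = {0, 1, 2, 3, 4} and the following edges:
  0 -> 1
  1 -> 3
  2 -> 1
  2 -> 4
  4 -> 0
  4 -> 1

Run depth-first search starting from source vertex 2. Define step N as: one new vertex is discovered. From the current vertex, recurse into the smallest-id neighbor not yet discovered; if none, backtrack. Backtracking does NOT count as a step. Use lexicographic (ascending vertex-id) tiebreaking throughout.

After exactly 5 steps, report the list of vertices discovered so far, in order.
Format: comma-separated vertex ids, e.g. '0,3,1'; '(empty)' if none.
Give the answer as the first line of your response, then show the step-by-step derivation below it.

2,1,3,4,0

step 1: discover 2; path=2; order=2
step 2: discover 1; path=2>1; order=2,1
step 3: discover 3; path=2>1>3; order=2,1,3
step 4: discover 4; path=2>4; order=2,1,3,4
step 5: discover 0; path=2>4>0; order=2,1,3,4,0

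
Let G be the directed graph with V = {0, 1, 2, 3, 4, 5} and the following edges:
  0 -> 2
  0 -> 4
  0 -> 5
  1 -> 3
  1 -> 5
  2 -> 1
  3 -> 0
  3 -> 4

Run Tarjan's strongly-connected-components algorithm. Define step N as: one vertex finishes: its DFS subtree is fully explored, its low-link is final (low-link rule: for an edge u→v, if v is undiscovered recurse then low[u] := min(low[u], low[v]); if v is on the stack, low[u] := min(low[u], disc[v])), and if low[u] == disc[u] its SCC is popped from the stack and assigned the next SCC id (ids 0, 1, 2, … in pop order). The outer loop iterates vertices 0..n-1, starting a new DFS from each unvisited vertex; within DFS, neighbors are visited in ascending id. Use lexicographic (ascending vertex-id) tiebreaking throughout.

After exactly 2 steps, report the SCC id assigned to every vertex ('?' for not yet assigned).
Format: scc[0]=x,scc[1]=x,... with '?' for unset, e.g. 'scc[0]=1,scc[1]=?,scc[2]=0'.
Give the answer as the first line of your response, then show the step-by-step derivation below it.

scc[0]=?,scc[1]=?,scc[2]=?,scc[3]=?,scc[4]=0,scc[5]=?

step 1: low=(low[0]=0,low[1]=2,low[2]=1,low[3]=0,low[4]=4,low[5]=?); scc=(scc[0]=?,scc[1]=?,scc[2]=?,scc[3]=?,scc[4]=0,scc[5]=?)
step 2: low=(low[0]=0,low[1]=2,low[2]=1,low[3]=0,low[4]=4,low[5]=?); scc=(scc[0]=?,scc[1]=?,scc[2]=?,scc[3]=?,scc[4]=0,scc[5]=?)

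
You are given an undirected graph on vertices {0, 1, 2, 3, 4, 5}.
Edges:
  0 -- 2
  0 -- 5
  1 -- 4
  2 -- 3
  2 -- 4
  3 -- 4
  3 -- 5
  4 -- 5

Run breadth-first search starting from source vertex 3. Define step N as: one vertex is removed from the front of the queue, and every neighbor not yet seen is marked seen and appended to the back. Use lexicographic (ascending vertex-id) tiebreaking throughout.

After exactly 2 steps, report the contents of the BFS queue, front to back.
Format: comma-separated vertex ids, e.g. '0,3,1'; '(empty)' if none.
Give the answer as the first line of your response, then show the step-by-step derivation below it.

4,5,0

step 1: dequeue 3; queue=[2,4,5]; order=3
step 2: dequeue 2; queue=[4,5,0]; order=3,2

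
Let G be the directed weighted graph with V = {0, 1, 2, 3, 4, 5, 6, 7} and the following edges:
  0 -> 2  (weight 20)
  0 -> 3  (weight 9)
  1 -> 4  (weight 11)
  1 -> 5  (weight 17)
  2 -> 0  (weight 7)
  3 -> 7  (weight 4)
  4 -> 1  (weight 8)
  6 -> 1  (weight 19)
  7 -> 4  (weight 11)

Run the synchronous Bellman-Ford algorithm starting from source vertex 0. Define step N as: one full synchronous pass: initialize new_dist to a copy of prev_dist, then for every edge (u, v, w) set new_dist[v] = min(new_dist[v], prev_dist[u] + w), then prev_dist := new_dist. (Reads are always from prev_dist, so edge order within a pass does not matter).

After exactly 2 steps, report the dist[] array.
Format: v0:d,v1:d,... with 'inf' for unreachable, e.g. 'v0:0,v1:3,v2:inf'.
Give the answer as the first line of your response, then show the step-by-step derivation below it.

v0:0,v1:inf,v2:20,v3:9,v4:inf,v5:inf,v6:inf,v7:13

step 1: dist = v0:0,v1:inf,v2:20,v3:9,v4:inf,v5:inf,v6:inf,v7:inf
step 2: dist = v0:0,v1:inf,v2:20,v3:9,v4:inf,v5:inf,v6:inf,v7:13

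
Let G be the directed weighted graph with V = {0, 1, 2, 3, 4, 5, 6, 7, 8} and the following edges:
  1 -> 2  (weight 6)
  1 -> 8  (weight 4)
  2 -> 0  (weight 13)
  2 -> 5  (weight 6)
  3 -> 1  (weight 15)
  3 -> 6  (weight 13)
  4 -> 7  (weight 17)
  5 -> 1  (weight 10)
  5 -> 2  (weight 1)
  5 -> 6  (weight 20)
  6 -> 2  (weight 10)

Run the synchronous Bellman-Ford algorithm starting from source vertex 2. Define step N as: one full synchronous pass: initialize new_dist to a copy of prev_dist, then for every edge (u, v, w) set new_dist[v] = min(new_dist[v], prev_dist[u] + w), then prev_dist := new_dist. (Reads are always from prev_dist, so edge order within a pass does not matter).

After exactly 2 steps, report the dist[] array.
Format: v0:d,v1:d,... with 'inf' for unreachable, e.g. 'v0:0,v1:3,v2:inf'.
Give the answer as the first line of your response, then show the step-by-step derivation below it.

v0:13,v1:16,v2:0,v3:inf,v4:inf,v5:6,v6:26,v7:inf,v8:inf

step 1: dist = v0:13,v1:inf,v2:0,v3:inf,v4:inf,v5:6,v6:inf,v7:inf,v8:inf
step 2: dist = v0:13,v1:16,v2:0,v3:inf,v4:inf,v5:6,v6:26,v7:inf,v8:inf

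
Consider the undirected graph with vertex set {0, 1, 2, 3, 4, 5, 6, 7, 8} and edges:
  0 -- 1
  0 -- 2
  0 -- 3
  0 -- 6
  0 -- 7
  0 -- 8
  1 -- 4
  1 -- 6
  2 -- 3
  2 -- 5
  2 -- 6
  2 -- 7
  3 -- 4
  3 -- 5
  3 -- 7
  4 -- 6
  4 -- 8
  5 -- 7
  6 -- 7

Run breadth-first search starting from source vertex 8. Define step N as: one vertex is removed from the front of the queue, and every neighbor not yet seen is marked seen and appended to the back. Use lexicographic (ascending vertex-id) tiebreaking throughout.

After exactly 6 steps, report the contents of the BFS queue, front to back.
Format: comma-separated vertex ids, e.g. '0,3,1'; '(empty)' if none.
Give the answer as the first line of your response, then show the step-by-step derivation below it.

6,7,5

step 1: dequeue 8; queue=[0,4]; order=8
step 2: dequeue 0; queue=[4,1,2,3,6,7]; order=8,0
step 3: dequeue 4; queue=[1,2,3,6,7]; order=8,0,4
step 4: dequeue 1; queue=[2,3,6,7]; order=8,0,4,1
step 5: dequeue 2; queue=[3,6,7,5]; order=8,0,4,1,2
step 6: dequeue 3; queue=[6,7,5]; order=8,0,4,1,2,3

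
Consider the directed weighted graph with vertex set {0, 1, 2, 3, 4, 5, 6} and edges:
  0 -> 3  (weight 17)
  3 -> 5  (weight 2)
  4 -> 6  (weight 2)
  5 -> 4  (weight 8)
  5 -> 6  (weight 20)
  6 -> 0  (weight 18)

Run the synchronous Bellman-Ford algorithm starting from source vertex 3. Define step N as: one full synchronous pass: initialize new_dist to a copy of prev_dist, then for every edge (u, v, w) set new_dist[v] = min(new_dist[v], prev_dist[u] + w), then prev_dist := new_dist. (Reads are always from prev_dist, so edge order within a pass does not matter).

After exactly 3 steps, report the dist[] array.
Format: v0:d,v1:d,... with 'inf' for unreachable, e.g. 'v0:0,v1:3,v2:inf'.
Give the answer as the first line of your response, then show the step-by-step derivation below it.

v0:40,v1:inf,v2:inf,v3:0,v4:10,v5:2,v6:12

step 1: dist = v0:inf,v1:inf,v2:inf,v3:0,v4:inf,v5:2,v6:inf
step 2: dist = v0:inf,v1:inf,v2:inf,v3:0,v4:10,v5:2,v6:22
step 3: dist = v0:40,v1:inf,v2:inf,v3:0,v4:10,v5:2,v6:12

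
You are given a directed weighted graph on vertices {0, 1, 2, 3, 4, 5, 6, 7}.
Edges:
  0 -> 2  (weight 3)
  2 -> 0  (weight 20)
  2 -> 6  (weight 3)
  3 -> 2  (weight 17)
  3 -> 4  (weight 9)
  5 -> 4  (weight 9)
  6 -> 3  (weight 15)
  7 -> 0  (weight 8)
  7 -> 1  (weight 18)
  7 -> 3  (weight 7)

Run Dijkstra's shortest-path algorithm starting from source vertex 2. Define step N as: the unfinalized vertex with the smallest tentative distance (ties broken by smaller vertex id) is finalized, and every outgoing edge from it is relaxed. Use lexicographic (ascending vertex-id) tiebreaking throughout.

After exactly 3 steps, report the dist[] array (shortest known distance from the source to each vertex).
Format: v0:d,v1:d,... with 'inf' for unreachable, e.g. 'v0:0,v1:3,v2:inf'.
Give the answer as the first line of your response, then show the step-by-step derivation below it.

v0:20,v1:inf,v2:0,v3:18,v4:27,v5:inf,v6:3,v7:inf

step 1: dist = v0:20,v1:inf,v2:0,v3:inf,v4:inf,v5:inf,v6:3,v7:inf
step 2: dist = v0:20,v1:inf,v2:0,v3:18,v4:inf,v5:inf,v6:3,v7:inf
step 3: dist = v0:20,v1:inf,v2:0,v3:18,v4:27,v5:inf,v6:3,v7:inf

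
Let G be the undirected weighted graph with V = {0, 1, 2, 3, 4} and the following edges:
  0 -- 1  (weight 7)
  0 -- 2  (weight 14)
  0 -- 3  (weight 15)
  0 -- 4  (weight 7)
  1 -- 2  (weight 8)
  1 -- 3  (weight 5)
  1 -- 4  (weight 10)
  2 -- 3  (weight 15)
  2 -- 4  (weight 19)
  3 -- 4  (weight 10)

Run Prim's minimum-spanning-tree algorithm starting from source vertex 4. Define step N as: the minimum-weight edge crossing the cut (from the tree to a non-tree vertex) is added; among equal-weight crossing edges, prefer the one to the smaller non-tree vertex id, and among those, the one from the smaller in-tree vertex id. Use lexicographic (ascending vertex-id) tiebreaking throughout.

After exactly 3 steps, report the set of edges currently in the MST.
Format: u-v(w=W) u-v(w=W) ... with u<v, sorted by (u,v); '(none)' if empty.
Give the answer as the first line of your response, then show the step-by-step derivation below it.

0-1(w=7) 0-4(w=7) 1-3(w=5)

step 1: add edge 0-4 (w=7); MST = {0-4(w=7)}
step 2: add edge 0-1 (w=7); MST = {0-1(w=7) 0-4(w=7)}
step 3: add edge 1-3 (w=5); MST = {0-1(w=7) 0-4(w=7) 1-3(w=5)}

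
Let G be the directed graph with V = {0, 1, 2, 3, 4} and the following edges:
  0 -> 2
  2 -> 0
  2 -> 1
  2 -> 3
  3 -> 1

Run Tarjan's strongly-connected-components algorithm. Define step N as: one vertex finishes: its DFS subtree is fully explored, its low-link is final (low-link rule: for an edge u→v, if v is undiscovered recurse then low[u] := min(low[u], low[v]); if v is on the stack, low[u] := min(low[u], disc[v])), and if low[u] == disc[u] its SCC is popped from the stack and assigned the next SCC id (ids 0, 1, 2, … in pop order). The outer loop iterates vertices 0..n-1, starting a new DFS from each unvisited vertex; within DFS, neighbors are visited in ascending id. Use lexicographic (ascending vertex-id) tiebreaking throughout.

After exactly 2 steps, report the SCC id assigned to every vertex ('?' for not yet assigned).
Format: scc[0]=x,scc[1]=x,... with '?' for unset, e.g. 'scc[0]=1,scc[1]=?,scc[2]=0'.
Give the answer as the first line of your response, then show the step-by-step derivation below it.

scc[0]=?,scc[1]=0,scc[2]=?,scc[3]=1,scc[4]=?

step 1: low=(low[0]=0,low[1]=2,low[2]=0,low[3]=?,low[4]=?); scc=(scc[0]=?,scc[1]=0,scc[2]=?,scc[3]=?,scc[4]=?)
step 2: low=(low[0]=0,low[1]=2,low[2]=0,low[3]=3,low[4]=?); scc=(scc[0]=?,scc[1]=0,scc[2]=?,scc[3]=1,scc[4]=?)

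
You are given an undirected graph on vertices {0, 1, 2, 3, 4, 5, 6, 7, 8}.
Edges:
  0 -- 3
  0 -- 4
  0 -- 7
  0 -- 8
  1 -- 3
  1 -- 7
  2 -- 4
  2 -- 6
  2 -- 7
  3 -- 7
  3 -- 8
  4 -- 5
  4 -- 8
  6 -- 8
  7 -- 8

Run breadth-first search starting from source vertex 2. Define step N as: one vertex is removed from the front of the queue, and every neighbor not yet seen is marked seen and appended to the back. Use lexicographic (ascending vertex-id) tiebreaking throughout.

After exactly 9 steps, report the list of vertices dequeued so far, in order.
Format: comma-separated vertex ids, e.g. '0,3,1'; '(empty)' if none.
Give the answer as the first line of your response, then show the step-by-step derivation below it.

2,4,6,7,0,5,8,1,3

step 1: dequeue 2; queue=[4,6,7]; order=2
step 2: dequeue 4; queue=[6,7,0,5,8]; order=2,4
step 3: dequeue 6; queue=[7,0,5,8]; order=2,4,6
step 4: dequeue 7; queue=[0,5,8,1,3]; order=2,4,6,7
step 5: dequeue 0; queue=[5,8,1,3]; order=2,4,6,7,0
step 6: dequeue 5; queue=[8,1,3]; order=2,4,6,7,0,5
step 7: dequeue 8; queue=[1,3]; order=2,4,6,7,0,5,8
step 8: dequeue 1; queue=[3]; order=2,4,6,7,0,5,8,1
step 9: dequeue 3; queue=[(empty)]; order=2,4,6,7,0,5,8,1,3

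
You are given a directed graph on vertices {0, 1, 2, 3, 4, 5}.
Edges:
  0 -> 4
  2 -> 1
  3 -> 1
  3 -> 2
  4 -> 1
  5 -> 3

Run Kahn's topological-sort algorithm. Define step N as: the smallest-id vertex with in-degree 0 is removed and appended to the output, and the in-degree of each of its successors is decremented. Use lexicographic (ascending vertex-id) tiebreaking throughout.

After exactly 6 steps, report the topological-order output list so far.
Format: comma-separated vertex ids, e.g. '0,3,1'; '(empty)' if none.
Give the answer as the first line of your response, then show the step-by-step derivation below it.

0,4,5,3,2,1

step 1: output 0; order=[0]; indeg=(0,3,1,1,0,0)
step 2: output 4; order=[0,4]; indeg=(0,2,1,1,0,0)
step 3: output 5; order=[0,4,5]; indeg=(0,2,1,0,0,0)
step 4: output 3; order=[0,4,5,3]; indeg=(0,1,0,0,0,0)
step 5: output 2; order=[0,4,5,3,2]; indeg=(0,0,0,0,0,0)
step 6: output 1; order=[0,4,5,3,2,1]; indeg=(0,0,0,0,0,0)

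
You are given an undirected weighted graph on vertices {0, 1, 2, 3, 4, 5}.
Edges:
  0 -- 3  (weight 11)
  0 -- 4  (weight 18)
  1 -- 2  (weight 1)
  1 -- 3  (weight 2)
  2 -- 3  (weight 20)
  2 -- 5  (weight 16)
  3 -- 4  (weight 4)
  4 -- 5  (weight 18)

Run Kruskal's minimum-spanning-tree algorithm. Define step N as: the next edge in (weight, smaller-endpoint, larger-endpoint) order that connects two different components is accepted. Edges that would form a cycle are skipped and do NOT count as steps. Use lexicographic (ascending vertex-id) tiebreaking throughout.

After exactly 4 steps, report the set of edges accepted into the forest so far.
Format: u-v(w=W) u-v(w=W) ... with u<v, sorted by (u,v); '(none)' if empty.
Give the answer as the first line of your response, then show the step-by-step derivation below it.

0-3(w=11) 1-2(w=1) 1-3(w=2) 3-4(w=4)

step 1: add edge 1-2 (w=1); MST = {1-2(w=1)}
step 2: add edge 1-3 (w=2); MST = {1-2(w=1) 1-3(w=2)}
step 3: add edge 3-4 (w=4); MST = {1-2(w=1) 1-3(w=2) 3-4(w=4)}
step 4: add edge 0-3 (w=11); MST = {0-3(w=11) 1-2(w=1) 1-3(w=2) 3-4(w=4)}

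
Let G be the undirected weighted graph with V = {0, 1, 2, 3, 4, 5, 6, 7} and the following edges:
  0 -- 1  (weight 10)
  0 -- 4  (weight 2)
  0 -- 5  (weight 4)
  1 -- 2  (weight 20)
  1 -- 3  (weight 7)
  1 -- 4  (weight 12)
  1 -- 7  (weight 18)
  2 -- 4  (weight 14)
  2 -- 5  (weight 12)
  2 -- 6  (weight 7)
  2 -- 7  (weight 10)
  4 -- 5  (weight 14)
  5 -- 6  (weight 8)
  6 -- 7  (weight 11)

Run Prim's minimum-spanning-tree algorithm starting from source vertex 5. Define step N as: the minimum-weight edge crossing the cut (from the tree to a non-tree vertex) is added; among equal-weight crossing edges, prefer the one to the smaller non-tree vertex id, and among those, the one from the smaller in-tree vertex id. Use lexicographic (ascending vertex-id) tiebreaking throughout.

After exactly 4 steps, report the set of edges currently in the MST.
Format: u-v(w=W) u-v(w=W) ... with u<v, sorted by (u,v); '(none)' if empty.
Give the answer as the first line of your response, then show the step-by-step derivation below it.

0-4(w=2) 0-5(w=4) 2-6(w=7) 5-6(w=8)

step 1: add edge 0-5 (w=4); MST = {0-5(w=4)}
step 2: add edge 0-4 (w=2); MST = {0-4(w=2) 0-5(w=4)}
step 3: add edge 5-6 (w=8); MST = {0-4(w=2) 0-5(w=4) 5-6(w=8)}
step 4: add edge 2-6 (w=7); MST = {0-4(w=2) 0-5(w=4) 2-6(w=7) 5-6(w=8)}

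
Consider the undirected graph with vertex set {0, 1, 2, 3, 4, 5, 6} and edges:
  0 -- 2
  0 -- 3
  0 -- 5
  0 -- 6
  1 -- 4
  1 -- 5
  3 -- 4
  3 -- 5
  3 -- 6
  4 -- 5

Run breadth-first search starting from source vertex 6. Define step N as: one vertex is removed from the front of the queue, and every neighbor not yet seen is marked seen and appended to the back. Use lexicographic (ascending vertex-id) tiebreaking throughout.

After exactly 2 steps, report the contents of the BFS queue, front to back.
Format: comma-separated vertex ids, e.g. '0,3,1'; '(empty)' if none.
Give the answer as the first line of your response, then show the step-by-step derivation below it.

3,2,5

step 1: dequeue 6; queue=[0,3]; order=6
step 2: dequeue 0; queue=[3,2,5]; order=6,0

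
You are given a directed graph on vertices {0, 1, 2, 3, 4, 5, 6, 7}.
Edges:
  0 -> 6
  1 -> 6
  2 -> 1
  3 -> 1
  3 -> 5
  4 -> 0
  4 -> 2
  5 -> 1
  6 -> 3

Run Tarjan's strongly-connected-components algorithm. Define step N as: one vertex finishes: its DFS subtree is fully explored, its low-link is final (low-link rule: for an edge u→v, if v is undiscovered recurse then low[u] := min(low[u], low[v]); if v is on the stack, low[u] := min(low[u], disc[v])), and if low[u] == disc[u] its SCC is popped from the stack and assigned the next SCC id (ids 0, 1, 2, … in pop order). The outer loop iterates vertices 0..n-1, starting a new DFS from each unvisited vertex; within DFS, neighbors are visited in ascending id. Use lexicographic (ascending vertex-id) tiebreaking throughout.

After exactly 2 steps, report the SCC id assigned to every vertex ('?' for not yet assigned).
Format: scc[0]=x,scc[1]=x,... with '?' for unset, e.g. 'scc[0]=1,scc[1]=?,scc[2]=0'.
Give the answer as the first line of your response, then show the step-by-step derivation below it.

scc[0]=?,scc[1]=?,scc[2]=?,scc[3]=?,scc[4]=?,scc[5]=?,scc[6]=?,scc[7]=?

step 1: low=(low[0]=0,low[1]=1,low[2]=?,low[3]=2,low[4]=?,low[5]=?,low[6]=1,low[7]=?); scc=(scc[0]=?,scc[1]=?,scc[2]=?,scc[3]=?,scc[4]=?,scc[5]=?,scc[6]=?,scc[7]=?)
step 2: low=(low[0]=0,low[1]=1,low[2]=?,low[3]=1,low[4]=?,low[5]=3,low[6]=1,low[7]=?); scc=(scc[0]=?,scc[1]=?,scc[2]=?,scc[3]=?,scc[4]=?,scc[5]=?,scc[6]=?,scc[7]=?)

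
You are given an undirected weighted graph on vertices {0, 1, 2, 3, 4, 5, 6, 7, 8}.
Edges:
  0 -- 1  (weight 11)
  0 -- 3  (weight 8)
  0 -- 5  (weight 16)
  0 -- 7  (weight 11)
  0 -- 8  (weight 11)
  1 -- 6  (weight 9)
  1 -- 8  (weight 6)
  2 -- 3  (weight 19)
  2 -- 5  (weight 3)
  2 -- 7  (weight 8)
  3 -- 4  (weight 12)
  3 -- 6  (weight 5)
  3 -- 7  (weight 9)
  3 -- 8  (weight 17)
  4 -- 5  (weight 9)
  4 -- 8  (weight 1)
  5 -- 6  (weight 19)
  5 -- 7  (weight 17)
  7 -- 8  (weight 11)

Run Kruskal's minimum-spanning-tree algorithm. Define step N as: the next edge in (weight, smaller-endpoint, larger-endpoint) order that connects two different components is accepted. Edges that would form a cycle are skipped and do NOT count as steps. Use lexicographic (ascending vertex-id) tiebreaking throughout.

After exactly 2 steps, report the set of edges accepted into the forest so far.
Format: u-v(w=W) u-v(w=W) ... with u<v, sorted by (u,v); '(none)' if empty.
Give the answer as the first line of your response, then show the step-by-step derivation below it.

2-5(w=3) 4-8(w=1)

step 1: add edge 4-8 (w=1); MST = {4-8(w=1)}
step 2: add edge 2-5 (w=3); MST = {2-5(w=3) 4-8(w=1)}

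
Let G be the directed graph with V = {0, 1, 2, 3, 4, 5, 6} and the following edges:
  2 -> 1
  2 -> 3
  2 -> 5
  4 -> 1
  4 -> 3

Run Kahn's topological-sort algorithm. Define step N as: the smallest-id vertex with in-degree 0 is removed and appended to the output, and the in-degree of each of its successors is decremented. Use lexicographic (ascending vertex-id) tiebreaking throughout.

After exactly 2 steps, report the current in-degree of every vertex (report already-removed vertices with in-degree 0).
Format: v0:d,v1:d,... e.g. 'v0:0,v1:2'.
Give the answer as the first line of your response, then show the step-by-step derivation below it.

v0:0,v1:1,v2:0,v3:1,v4:0,v5:0,v6:0

step 1: output 0; order=[0]; indeg=(0,2,0,2,0,1,0)
step 2: output 2; order=[0,2]; indeg=(0,1,0,1,0,0,0)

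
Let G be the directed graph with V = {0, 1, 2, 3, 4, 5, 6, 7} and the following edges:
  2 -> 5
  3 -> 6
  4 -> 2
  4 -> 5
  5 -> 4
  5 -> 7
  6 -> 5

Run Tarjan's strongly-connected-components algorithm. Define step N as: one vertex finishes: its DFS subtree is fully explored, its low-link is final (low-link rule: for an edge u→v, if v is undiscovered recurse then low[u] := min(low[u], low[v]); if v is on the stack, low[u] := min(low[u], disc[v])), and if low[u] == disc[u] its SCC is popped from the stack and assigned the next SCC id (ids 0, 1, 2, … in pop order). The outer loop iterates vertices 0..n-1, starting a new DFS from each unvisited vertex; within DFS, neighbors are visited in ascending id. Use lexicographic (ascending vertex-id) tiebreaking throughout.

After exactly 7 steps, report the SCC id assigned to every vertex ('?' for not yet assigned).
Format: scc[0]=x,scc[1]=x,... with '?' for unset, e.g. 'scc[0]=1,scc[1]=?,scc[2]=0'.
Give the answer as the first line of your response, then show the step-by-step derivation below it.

scc[0]=0,scc[1]=1,scc[2]=3,scc[3]=?,scc[4]=3,scc[5]=3,scc[6]=4,scc[7]=2

step 1: low=(low[0]=0,low[1]=?,low[2]=?,low[3]=?,low[4]=?,low[5]=?,low[6]=?,low[7]=?); scc=(scc[0]=0,scc[1]=?,scc[2]=?,scc[3]=?,scc[4]=?,scc[5]=?,scc[6]=?,scc[7]=?)
step 2: low=(low[0]=0,low[1]=1,low[2]=?,low[3]=?,low[4]=?,low[5]=?,low[6]=?,low[7]=?); scc=(scc[0]=0,scc[1]=1,scc[2]=?,scc[3]=?,scc[4]=?,scc[5]=?,scc[6]=?,scc[7]=?)
step 3: low=(low[0]=0,low[1]=1,low[2]=2,low[3]=?,low[4]=2,low[5]=3,low[6]=?,low[7]=?); scc=(scc[0]=0,scc[1]=1,scc[2]=?,scc[3]=?,scc[4]=?,scc[5]=?,scc[6]=?,scc[7]=?)
step 4: low=(low[0]=0,low[1]=1,low[2]=2,low[3]=?,low[4]=2,low[5]=2,low[6]=?,low[7]=5); scc=(scc[0]=0,scc[1]=1,scc[2]=?,scc[3]=?,scc[4]=?,scc[5]=?,scc[6]=?,scc[7]=2)
step 5: low=(low[0]=0,low[1]=1,low[2]=2,low[3]=?,low[4]=2,low[5]=2,low[6]=?,low[7]=5); scc=(scc[0]=0,scc[1]=1,scc[2]=?,scc[3]=?,scc[4]=?,scc[5]=?,scc[6]=?,scc[7]=2)
step 6: low=(low[0]=0,low[1]=1,low[2]=2,low[3]=?,low[4]=2,low[5]=2,low[6]=?,low[7]=5); scc=(scc[0]=0,scc[1]=1,scc[2]=3,scc[3]=?,scc[4]=3,scc[5]=3,scc[6]=?,scc[7]=2)
step 7: low=(low[0]=0,low[1]=1,low[2]=2,low[3]=6,low[4]=2,low[5]=2,low[6]=7,low[7]=5); scc=(scc[0]=0,scc[1]=1,scc[2]=3,scc[3]=?,scc[4]=3,scc[5]=3,scc[6]=4,scc[7]=2)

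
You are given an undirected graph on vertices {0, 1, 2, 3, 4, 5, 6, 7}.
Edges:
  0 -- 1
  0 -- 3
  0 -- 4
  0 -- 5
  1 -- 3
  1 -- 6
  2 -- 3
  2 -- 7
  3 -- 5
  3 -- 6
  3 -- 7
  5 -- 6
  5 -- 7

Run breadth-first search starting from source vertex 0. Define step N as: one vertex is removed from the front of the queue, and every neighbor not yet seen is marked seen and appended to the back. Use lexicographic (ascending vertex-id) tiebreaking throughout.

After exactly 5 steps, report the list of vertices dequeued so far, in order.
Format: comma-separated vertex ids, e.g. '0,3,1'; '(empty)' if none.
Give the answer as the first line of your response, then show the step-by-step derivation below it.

0,1,3,4,5

step 1: dequeue 0; queue=[1,3,4,5]; order=0
step 2: dequeue 1; queue=[3,4,5,6]; order=0,1
step 3: dequeue 3; queue=[4,5,6,2,7]; order=0,1,3
step 4: dequeue 4; queue=[5,6,2,7]; order=0,1,3,4
step 5: dequeue 5; queue=[6,2,7]; order=0,1,3,4,5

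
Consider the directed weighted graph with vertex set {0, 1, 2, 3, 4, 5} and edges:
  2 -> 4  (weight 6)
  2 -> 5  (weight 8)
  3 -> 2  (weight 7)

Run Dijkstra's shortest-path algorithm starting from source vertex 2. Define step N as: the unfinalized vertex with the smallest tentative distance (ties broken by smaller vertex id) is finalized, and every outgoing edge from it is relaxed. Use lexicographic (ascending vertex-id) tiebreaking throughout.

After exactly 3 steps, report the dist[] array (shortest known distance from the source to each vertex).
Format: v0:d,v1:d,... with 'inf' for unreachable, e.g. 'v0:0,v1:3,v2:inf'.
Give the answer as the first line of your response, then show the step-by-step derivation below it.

v0:inf,v1:inf,v2:0,v3:inf,v4:6,v5:8

step 1: dist = v0:inf,v1:inf,v2:0,v3:inf,v4:6,v5:8
step 2: dist = v0:inf,v1:inf,v2:0,v3:inf,v4:6,v5:8
step 3: dist = v0:inf,v1:inf,v2:0,v3:inf,v4:6,v5:8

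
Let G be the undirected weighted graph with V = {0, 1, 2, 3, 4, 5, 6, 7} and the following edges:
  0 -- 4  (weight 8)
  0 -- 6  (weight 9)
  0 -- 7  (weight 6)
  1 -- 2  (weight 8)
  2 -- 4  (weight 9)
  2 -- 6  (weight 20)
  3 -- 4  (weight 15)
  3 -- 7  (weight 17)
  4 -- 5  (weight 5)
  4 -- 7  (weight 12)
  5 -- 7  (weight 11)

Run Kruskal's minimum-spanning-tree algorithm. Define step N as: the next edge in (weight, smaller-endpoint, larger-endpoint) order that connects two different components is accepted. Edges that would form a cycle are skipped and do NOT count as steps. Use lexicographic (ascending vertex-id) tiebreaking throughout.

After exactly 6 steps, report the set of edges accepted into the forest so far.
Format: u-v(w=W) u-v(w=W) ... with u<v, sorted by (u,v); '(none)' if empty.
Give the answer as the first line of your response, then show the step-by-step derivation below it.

0-4(w=8) 0-6(w=9) 0-7(w=6) 1-2(w=8) 2-4(w=9) 4-5(w=5)

step 1: add edge 4-5 (w=5); MST = {4-5(w=5)}
step 2: add edge 0-7 (w=6); MST = {0-7(w=6) 4-5(w=5)}
step 3: add edge 0-4 (w=8); MST = {0-4(w=8) 0-7(w=6) 4-5(w=5)}
step 4: add edge 1-2 (w=8); MST = {0-4(w=8) 0-7(w=6) 1-2(w=8) 4-5(w=5)}
step 5: add edge 0-6 (w=9); MST = {0-4(w=8) 0-6(w=9) 0-7(w=6) 1-2(w=8) 4-5(w=5)}
step 6: add edge 2-4 (w=9); MST = {0-4(w=8) 0-6(w=9) 0-7(w=6) 1-2(w=8) 2-4(w=9) 4-5(w=5)}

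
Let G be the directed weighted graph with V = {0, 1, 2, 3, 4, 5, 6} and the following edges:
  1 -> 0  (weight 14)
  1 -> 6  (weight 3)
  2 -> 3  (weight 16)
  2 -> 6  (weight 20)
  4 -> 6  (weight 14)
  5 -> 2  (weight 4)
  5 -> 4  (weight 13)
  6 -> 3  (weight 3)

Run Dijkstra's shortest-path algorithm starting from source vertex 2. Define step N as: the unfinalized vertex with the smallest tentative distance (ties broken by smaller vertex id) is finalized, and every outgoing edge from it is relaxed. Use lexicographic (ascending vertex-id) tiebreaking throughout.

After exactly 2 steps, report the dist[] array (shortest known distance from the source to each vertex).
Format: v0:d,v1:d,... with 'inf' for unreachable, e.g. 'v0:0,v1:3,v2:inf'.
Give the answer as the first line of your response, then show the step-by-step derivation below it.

v0:inf,v1:inf,v2:0,v3:16,v4:inf,v5:inf,v6:20

step 1: dist = v0:inf,v1:inf,v2:0,v3:16,v4:inf,v5:inf,v6:20
step 2: dist = v0:inf,v1:inf,v2:0,v3:16,v4:inf,v5:inf,v6:20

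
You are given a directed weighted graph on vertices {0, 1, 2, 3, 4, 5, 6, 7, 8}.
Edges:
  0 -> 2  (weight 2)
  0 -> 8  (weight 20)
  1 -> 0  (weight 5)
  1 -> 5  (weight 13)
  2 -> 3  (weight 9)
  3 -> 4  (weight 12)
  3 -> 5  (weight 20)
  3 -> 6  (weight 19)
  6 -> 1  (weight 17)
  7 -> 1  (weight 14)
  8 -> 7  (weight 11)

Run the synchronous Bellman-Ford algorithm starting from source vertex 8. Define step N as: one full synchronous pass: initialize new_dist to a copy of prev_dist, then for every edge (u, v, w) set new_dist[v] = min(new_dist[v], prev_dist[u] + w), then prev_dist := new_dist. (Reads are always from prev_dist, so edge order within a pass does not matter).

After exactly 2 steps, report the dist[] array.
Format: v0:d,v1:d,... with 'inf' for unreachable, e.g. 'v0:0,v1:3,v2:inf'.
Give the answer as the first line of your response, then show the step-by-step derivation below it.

v0:inf,v1:25,v2:inf,v3:inf,v4:inf,v5:inf,v6:inf,v7:11,v8:0

step 1: dist = v0:inf,v1:inf,v2:inf,v3:inf,v4:inf,v5:inf,v6:inf,v7:11,v8:0
step 2: dist = v0:inf,v1:25,v2:inf,v3:inf,v4:inf,v5:inf,v6:inf,v7:11,v8:0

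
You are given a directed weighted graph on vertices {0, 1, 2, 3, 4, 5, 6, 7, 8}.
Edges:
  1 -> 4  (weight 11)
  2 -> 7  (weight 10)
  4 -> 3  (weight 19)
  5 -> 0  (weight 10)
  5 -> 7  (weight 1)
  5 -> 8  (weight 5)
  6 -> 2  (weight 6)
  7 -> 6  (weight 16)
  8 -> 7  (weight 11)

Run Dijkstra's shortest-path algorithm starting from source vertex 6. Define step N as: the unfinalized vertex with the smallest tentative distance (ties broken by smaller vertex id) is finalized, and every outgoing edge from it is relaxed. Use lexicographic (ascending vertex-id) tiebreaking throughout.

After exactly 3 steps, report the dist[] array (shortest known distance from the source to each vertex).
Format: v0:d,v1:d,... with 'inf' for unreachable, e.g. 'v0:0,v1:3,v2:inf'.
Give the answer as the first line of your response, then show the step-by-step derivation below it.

v0:inf,v1:inf,v2:6,v3:inf,v4:inf,v5:inf,v6:0,v7:16,v8:inf

step 1: dist = v0:inf,v1:inf,v2:6,v3:inf,v4:inf,v5:inf,v6:0,v7:inf,v8:inf
step 2: dist = v0:inf,v1:inf,v2:6,v3:inf,v4:inf,v5:inf,v6:0,v7:16,v8:inf
step 3: dist = v0:inf,v1:inf,v2:6,v3:inf,v4:inf,v5:inf,v6:0,v7:16,v8:inf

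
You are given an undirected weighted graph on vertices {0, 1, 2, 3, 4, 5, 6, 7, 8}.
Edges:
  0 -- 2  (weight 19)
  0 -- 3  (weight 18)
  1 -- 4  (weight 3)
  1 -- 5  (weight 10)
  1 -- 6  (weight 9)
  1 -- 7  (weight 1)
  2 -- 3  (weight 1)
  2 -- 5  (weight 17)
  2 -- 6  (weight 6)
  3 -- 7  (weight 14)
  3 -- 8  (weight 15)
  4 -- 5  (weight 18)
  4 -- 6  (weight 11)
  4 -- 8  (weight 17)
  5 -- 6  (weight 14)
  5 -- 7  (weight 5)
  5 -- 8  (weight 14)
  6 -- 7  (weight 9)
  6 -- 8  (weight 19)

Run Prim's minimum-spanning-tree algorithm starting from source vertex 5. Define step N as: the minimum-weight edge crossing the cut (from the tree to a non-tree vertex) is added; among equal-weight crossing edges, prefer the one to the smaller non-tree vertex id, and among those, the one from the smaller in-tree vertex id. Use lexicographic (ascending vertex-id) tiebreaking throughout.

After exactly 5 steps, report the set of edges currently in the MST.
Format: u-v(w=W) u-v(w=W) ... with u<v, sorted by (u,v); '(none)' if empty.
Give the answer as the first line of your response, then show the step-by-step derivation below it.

1-4(w=3) 1-6(w=9) 1-7(w=1) 2-6(w=6) 5-7(w=5)

step 1: add edge 5-7 (w=5); MST = {5-7(w=5)}
step 2: add edge 1-7 (w=1); MST = {1-7(w=1) 5-7(w=5)}
step 3: add edge 1-4 (w=3); MST = {1-4(w=3) 1-7(w=1) 5-7(w=5)}
step 4: add edge 1-6 (w=9); MST = {1-4(w=3) 1-6(w=9) 1-7(w=1) 5-7(w=5)}
step 5: add edge 2-6 (w=6); MST = {1-4(w=3) 1-6(w=9) 1-7(w=1) 2-6(w=6) 5-7(w=5)}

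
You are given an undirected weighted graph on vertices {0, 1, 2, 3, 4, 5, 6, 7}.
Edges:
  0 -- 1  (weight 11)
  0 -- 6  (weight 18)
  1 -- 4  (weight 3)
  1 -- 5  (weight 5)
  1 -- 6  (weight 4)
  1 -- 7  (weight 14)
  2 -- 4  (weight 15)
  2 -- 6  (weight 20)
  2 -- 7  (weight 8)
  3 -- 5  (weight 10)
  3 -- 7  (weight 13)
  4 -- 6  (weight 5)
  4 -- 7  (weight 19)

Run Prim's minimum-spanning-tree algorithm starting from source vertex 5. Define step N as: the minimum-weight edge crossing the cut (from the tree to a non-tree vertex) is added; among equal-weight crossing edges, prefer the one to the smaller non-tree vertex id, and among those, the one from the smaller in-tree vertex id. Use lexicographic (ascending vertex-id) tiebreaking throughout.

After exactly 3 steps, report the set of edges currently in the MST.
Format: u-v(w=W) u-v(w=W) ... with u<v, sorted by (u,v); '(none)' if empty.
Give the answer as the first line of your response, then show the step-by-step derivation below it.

1-4(w=3) 1-5(w=5) 1-6(w=4)

step 1: add edge 1-5 (w=5); MST = {1-5(w=5)}
step 2: add edge 1-4 (w=3); MST = {1-4(w=3) 1-5(w=5)}
step 3: add edge 1-6 (w=4); MST = {1-4(w=3) 1-5(w=5) 1-6(w=4)}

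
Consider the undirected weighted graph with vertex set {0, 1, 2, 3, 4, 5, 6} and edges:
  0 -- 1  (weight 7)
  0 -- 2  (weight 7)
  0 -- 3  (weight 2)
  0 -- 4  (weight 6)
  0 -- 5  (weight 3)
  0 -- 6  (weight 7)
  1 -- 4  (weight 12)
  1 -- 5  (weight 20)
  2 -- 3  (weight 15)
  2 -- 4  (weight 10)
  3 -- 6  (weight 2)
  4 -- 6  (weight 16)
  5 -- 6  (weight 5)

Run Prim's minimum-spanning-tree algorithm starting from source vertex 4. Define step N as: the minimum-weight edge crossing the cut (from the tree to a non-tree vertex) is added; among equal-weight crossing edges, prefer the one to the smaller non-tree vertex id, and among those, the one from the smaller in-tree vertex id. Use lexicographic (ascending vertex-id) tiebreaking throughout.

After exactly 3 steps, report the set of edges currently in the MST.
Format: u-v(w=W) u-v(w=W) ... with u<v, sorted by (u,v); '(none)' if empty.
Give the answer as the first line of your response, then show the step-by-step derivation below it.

0-3(w=2) 0-4(w=6) 3-6(w=2)

step 1: add edge 0-4 (w=6); MST = {0-4(w=6)}
step 2: add edge 0-3 (w=2); MST = {0-3(w=2) 0-4(w=6)}
step 3: add edge 3-6 (w=2); MST = {0-3(w=2) 0-4(w=6) 3-6(w=2)}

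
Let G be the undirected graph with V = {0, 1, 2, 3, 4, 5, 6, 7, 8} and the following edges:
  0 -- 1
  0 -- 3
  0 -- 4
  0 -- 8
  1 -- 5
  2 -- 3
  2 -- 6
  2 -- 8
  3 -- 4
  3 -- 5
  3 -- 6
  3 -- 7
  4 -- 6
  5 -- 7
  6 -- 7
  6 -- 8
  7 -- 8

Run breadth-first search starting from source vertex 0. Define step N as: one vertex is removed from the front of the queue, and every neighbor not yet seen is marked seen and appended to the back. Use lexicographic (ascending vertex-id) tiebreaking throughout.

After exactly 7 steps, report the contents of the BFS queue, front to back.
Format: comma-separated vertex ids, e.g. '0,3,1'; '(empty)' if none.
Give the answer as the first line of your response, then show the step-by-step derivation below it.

6,7

step 1: dequeue 0; queue=[1,3,4,8]; order=0
step 2: dequeue 1; queue=[3,4,8,5]; order=0,1
step 3: dequeue 3; queue=[4,8,5,2,6,7]; order=0,1,3
step 4: dequeue 4; queue=[8,5,2,6,7]; order=0,1,3,4
step 5: dequeue 8; queue=[5,2,6,7]; order=0,1,3,4,8
step 6: dequeue 5; queue=[2,6,7]; order=0,1,3,4,8,5
step 7: dequeue 2; queue=[6,7]; order=0,1,3,4,8,5,2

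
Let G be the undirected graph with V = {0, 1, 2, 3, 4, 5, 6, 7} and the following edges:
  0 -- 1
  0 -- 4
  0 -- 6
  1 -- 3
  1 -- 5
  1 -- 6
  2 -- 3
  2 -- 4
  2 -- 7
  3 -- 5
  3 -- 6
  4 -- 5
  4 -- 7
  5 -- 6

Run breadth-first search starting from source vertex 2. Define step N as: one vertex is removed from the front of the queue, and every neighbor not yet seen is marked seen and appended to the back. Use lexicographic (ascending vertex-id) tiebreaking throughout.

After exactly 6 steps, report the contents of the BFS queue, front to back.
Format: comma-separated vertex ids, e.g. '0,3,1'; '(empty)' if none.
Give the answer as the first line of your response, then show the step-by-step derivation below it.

6,0

step 1: dequeue 2; queue=[3,4,7]; order=2
step 2: dequeue 3; queue=[4,7,1,5,6]; order=2,3
step 3: dequeue 4; queue=[7,1,5,6,0]; order=2,3,4
step 4: dequeue 7; queue=[1,5,6,0]; order=2,3,4,7
step 5: dequeue 1; queue=[5,6,0]; order=2,3,4,7,1
step 6: dequeue 5; queue=[6,0]; order=2,3,4,7,1,5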